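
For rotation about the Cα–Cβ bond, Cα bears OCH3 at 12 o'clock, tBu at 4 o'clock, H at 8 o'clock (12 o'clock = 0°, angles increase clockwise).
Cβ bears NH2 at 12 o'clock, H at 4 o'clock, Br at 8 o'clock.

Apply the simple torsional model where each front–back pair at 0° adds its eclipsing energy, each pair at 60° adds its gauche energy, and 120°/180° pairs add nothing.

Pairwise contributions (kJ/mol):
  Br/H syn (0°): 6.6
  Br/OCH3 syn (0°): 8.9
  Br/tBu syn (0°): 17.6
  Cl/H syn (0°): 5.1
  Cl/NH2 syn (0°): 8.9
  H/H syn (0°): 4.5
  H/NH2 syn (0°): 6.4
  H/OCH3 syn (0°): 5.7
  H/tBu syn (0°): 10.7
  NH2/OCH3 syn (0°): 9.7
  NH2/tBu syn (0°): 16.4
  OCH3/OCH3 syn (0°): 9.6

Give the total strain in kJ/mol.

This conformer (eclipsed): OCH3(0°)/NH2(0°) eclipsed 9.7; tBu(120°)/H(120°) eclipsed 10.7; H(240°)/Br(240°) eclipsed 6.6 → 27.0 kJ/mol.

27.0 kJ/mol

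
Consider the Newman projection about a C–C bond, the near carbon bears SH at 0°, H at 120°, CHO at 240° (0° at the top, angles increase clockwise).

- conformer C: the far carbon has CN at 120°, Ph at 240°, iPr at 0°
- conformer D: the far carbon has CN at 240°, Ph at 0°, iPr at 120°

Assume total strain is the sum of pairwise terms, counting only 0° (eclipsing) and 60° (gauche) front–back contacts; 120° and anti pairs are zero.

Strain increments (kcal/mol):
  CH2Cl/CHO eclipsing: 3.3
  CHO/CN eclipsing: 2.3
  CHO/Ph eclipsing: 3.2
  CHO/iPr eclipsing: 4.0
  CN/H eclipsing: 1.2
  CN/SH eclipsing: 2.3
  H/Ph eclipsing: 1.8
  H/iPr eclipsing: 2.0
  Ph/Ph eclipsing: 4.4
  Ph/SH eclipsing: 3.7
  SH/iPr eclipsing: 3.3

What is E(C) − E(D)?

C (eclipsed): SH(0°)/iPr(0°) eclipsed 3.3; H(120°)/CN(120°) eclipsed 1.2; CHO(240°)/Ph(240°) eclipsed 3.2 → 7.7 kcal/mol.
D (eclipsed): SH(0°)/Ph(0°) eclipsed 3.7; H(120°)/iPr(120°) eclipsed 2.0; CHO(240°)/CN(240°) eclipsed 2.3 → 8.0 kcal/mol.
E(C) − E(D) = 7.7 − 8.0 = -0.3 kcal/mol.

-0.3 kcal/mol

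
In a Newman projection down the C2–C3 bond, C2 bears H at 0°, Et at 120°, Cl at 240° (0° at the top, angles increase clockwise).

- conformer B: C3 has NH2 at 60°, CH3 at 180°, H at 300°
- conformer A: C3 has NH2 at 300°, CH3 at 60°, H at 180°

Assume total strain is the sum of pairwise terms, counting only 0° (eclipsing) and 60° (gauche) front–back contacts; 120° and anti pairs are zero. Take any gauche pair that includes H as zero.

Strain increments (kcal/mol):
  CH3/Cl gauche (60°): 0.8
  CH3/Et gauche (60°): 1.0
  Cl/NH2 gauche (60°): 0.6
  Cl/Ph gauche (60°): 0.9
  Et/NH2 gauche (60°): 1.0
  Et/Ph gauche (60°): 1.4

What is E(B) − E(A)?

B (staggered): Et–NH2 gauche, Et–CH3 gauche, Cl–CH3 gauche; 1.0 + 1.0 + 0.8 = 2.8 kcal/mol.
A (staggered): Et–CH3 gauche, Cl–NH2 gauche; 1.0 + 0.6 = 1.6 kcal/mol.
E(B) − E(A) = 2.8 − 1.6 = +1.2 kcal/mol.

+1.2 kcal/mol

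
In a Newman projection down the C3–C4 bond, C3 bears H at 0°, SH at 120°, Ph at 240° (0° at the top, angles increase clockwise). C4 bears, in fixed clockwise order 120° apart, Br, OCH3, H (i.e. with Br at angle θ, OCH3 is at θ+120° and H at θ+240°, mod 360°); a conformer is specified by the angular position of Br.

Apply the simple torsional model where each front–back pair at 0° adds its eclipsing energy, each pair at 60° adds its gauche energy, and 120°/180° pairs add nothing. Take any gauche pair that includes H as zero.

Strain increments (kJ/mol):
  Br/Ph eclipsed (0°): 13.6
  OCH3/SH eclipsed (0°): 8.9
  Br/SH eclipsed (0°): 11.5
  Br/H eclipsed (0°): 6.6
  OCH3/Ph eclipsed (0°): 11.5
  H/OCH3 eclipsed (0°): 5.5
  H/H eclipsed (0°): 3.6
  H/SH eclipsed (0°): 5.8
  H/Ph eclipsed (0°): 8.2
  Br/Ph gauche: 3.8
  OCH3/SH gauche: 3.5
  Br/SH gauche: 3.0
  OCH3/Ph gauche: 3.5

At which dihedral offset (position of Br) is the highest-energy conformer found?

120°

Br at 0° (eclipsed): H–Br eclipsed, SH–OCH3 eclipsed, Ph–H eclipsed; 6.6 + 8.9 + 8.2 = 23.7 kJ/mol.
Br at 60° (staggered): SH–Br gauche, SH–OCH3 gauche, Ph–OCH3 gauche; 3.0 + 3.5 + 3.5 = 10.0 kJ/mol.
Br at 120° (eclipsed): H–H eclipsed, SH–Br eclipsed, Ph–OCH3 eclipsed; 3.6 + 11.5 + 11.5 = 26.6 kJ/mol.
Br at 180° (staggered): SH–Br gauche, Ph–Br gauche, Ph–OCH3 gauche; 3.0 + 3.8 + 3.5 = 10.3 kJ/mol.
Br at 240° (eclipsed): H–OCH3 eclipsed, SH–H eclipsed, Ph–Br eclipsed; 5.5 + 5.8 + 13.6 = 24.9 kJ/mol.
Br at 300° (staggered): SH–OCH3 gauche, Ph–Br gauche; 3.5 + 3.8 = 7.3 kJ/mol.
The maximum (26.6 kJ/mol) occurs with Br at 120°.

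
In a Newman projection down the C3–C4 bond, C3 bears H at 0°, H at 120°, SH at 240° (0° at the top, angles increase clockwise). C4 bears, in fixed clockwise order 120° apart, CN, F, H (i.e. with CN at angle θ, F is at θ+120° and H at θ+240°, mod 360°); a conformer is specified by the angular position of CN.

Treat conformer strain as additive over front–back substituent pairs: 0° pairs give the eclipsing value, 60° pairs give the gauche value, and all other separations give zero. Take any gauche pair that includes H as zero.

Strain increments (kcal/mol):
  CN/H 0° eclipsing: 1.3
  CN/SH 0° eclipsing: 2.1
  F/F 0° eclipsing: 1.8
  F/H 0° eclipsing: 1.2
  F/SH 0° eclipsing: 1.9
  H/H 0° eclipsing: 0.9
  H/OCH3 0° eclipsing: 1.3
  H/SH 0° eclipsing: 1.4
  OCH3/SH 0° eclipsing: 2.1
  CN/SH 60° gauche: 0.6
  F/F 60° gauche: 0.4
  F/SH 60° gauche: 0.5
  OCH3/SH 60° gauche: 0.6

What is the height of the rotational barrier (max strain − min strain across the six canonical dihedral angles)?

CN at 0° is eclipsed. H at 0° is eclipsed with CN at 0° (1.3); H at 120° is eclipsed with F at 120° (1.2); SH at 240° is eclipsed with H at 240° (1.4). Total 3.9 kcal/mol.
CN at 60° is staggered. SH at 240° is gauche with F at 180° (0.5). Total 0.5 kcal/mol.
CN at 120° is eclipsed. H at 0° is eclipsed with H at 0° (0.9); H at 120° is eclipsed with CN at 120° (1.3); SH at 240° is eclipsed with F at 240° (1.9). Total 4.1 kcal/mol.
CN at 180° is staggered. SH at 240° is gauche with CN at 180° (0.6); SH at 240° is gauche with F at 300° (0.5). Total 1.1 kcal/mol.
CN at 240° is eclipsed. H at 0° is eclipsed with F at 0° (1.2); H at 120° is eclipsed with H at 120° (0.9); SH at 240° is eclipsed with CN at 240° (2.1). Total 4.2 kcal/mol.
CN at 300° is staggered. SH at 240° is gauche with CN at 300° (0.6). Total 0.6 kcal/mol.
Max at 240° (4.2 kcal/mol), min at 60° (0.5 kcal/mol); barrier = 3.7 kcal/mol.

3.7 kcal/mol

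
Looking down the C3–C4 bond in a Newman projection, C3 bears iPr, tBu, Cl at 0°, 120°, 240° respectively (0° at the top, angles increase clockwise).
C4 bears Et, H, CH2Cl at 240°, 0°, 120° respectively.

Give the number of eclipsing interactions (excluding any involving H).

2

Non-H eclipsing pairs: tBu(120°)/CH2Cl(120°); Cl(240°)/Et(240°) — 2 interactions.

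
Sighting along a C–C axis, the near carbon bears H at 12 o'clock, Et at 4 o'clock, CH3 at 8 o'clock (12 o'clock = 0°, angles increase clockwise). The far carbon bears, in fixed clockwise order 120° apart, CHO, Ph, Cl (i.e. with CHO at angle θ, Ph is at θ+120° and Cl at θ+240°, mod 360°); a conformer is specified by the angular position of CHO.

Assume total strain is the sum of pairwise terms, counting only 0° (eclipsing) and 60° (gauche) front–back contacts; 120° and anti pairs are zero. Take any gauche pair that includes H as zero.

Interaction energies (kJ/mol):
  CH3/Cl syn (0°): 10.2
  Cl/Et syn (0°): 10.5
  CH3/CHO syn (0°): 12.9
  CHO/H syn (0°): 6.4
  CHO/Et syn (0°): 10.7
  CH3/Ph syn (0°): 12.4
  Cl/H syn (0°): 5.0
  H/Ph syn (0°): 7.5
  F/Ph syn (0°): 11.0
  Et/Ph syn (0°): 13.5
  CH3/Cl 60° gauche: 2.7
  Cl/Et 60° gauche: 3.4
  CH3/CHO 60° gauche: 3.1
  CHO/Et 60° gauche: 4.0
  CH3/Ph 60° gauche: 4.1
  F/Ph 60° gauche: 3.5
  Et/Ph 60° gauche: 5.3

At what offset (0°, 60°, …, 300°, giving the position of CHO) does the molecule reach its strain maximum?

240°

CHO at 0° (eclipsed): H–CHO eclipsed, Et–Ph eclipsed, CH3–Cl eclipsed; 6.4 + 13.5 + 10.2 = 30.1 kJ/mol.
CHO at 60° (staggered): Et–CHO gauche, Et–Ph gauche, CH3–Ph gauche, CH3–Cl gauche; 4.0 + 5.3 + 4.1 + 2.7 = 16.1 kJ/mol.
CHO at 120° (eclipsed): H–Cl eclipsed, Et–CHO eclipsed, CH3–Ph eclipsed; 5.0 + 10.7 + 12.4 = 28.1 kJ/mol.
CHO at 180° (staggered): Et–CHO gauche, Et–Cl gauche, CH3–CHO gauche, CH3–Ph gauche; 4.0 + 3.4 + 3.1 + 4.1 = 14.6 kJ/mol.
CHO at 240° (eclipsed): H–Ph eclipsed, Et–Cl eclipsed, CH3–CHO eclipsed; 7.5 + 10.5 + 12.9 = 30.9 kJ/mol.
CHO at 300° (staggered): Et–Ph gauche, Et–Cl gauche, CH3–CHO gauche, CH3–Cl gauche; 5.3 + 3.4 + 3.1 + 2.7 = 14.5 kJ/mol.
The maximum (30.9 kJ/mol) occurs with CHO at 240°.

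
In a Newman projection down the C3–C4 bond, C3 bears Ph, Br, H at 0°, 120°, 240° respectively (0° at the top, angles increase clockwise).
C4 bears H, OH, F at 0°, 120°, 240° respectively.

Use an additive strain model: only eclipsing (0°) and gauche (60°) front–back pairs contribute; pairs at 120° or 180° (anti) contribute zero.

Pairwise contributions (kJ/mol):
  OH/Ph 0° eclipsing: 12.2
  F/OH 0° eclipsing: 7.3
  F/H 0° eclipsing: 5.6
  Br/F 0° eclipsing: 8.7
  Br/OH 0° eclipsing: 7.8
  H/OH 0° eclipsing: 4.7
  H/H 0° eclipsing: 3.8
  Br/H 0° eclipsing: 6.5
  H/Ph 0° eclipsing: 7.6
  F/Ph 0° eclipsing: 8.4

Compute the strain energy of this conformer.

This conformer is eclipsed. Ph at 0° is eclipsed with H at 0° (7.6); Br at 120° is eclipsed with OH at 120° (7.8); H at 240° is eclipsed with F at 240° (5.6). Total 21.0 kJ/mol.

21.0 kJ/mol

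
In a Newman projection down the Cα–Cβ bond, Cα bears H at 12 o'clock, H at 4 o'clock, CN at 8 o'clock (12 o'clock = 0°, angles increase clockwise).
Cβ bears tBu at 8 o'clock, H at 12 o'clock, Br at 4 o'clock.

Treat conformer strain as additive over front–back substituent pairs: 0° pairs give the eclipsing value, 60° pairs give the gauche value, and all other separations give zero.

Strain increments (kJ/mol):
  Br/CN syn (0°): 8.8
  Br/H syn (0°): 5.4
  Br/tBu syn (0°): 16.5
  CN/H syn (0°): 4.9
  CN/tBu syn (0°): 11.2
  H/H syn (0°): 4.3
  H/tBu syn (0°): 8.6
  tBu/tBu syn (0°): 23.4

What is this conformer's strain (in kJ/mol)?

This conformer (eclipsed): H–H eclipsed, H–Br eclipsed, CN–tBu eclipsed; 4.3 + 5.4 + 11.2 = 20.9 kJ/mol.

20.9 kJ/mol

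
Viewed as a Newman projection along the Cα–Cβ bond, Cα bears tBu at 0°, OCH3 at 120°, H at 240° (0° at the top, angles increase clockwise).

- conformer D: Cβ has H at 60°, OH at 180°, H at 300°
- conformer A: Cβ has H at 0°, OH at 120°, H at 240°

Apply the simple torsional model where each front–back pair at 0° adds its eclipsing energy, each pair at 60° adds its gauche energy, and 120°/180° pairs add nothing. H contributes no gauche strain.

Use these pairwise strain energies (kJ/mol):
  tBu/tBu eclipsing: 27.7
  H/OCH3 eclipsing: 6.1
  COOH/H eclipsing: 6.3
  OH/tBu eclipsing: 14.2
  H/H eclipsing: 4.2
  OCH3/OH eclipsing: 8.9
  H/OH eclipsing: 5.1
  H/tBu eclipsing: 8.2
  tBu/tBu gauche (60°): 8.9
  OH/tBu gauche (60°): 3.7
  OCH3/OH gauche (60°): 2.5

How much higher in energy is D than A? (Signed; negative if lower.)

-18.8 kJ/mol

D (staggered): OCH3–OH gauche; 2.5 = 2.5 kJ/mol.
A (eclipsed): tBu–H eclipsed, OCH3–OH eclipsed, H–H eclipsed; 8.2 + 8.9 + 4.2 = 21.3 kJ/mol.
E(D) − E(A) = 2.5 − 21.3 = -18.8 kJ/mol.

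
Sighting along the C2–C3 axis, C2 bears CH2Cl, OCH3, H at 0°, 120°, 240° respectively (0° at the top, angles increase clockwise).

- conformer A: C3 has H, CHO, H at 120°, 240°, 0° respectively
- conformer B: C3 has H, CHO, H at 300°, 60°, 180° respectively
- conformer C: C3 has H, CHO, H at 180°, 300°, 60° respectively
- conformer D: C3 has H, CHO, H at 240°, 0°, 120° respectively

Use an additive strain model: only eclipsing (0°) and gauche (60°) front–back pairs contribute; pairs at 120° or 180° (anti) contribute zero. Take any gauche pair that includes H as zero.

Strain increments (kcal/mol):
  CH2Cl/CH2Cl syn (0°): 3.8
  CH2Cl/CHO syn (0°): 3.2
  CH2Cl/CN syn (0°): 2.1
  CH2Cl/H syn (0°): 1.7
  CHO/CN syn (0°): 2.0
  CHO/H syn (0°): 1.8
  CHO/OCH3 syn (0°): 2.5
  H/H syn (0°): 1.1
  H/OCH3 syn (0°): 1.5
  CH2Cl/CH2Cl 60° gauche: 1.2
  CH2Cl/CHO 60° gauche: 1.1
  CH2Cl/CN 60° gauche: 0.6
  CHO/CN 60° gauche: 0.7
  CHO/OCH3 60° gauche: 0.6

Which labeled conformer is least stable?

D

A (eclipsed): CH2Cl–H eclipsed, OCH3–H eclipsed, H–CHO eclipsed; 1.7 + 1.5 + 1.8 = 5.0 kcal/mol.
B (staggered): CH2Cl–CHO gauche, OCH3–CHO gauche; 1.1 + 0.6 = 1.7 kcal/mol.
C (staggered): CH2Cl–CHO gauche; 1.1 = 1.1 kcal/mol.
D (eclipsed): CH2Cl–CHO eclipsed, OCH3–H eclipsed, H–H eclipsed; 3.2 + 1.5 + 1.1 = 5.8 kcal/mol.
D has the highest total (5.8 kcal/mol).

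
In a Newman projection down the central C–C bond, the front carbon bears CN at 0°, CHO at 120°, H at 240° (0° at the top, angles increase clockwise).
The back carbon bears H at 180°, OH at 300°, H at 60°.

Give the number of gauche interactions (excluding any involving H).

Non-H gauche pairs: CN(0°)/OH(300°) — 1 interaction.

1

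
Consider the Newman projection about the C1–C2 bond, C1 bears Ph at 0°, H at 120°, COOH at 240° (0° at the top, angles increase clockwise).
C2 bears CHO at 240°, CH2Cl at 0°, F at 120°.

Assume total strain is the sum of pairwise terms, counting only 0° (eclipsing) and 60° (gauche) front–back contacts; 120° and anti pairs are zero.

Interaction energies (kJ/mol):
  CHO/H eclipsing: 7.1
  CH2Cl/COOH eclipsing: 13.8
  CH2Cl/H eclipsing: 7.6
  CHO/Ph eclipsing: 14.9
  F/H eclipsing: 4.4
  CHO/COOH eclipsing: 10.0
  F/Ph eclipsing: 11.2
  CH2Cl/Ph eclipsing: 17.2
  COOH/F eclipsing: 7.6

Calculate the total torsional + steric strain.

31.6 kJ/mol

This conformer (eclipsed): Ph(0°)/CH2Cl(0°) eclipsed 17.2; H(120°)/F(120°) eclipsed 4.4; COOH(240°)/CHO(240°) eclipsed 10.0 → 31.6 kJ/mol.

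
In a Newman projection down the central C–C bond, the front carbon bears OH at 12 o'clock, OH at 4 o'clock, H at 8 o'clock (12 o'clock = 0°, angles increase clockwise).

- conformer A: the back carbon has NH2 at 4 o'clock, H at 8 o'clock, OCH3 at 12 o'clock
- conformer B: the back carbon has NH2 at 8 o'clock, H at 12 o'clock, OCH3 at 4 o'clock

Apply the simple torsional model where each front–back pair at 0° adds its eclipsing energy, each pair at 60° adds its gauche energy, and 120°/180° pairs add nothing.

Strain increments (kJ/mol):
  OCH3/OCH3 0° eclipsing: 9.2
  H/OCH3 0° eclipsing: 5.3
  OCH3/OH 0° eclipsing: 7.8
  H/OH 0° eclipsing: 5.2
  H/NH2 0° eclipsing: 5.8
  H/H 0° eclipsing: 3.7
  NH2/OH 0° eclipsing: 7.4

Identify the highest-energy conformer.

A is eclipsed. OH at 0° is eclipsed with OCH3 at 0° (7.8); OH at 120° is eclipsed with NH2 at 120° (7.4); H at 240° is eclipsed with H at 240° (3.7). Total 18.9 kJ/mol.
B is eclipsed. OH at 0° is eclipsed with H at 0° (5.2); OH at 120° is eclipsed with OCH3 at 120° (7.8); H at 240° is eclipsed with NH2 at 240° (5.8). Total 18.8 kJ/mol.
A has the highest total (18.9 kJ/mol).

A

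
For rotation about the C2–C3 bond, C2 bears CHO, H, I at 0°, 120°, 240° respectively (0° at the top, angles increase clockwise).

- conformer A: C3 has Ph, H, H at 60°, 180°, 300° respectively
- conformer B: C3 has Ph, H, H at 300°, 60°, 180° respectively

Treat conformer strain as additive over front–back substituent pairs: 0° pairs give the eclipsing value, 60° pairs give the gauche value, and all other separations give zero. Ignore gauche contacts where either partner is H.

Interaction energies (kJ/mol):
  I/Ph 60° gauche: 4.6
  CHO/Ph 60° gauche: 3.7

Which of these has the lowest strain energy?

A

A (staggered): CHO–Ph gauche; 3.7 = 3.7 kJ/mol.
B (staggered): CHO–Ph gauche, I–Ph gauche; 3.7 + 4.6 = 8.3 kJ/mol.
A has the lowest total (3.7 kJ/mol).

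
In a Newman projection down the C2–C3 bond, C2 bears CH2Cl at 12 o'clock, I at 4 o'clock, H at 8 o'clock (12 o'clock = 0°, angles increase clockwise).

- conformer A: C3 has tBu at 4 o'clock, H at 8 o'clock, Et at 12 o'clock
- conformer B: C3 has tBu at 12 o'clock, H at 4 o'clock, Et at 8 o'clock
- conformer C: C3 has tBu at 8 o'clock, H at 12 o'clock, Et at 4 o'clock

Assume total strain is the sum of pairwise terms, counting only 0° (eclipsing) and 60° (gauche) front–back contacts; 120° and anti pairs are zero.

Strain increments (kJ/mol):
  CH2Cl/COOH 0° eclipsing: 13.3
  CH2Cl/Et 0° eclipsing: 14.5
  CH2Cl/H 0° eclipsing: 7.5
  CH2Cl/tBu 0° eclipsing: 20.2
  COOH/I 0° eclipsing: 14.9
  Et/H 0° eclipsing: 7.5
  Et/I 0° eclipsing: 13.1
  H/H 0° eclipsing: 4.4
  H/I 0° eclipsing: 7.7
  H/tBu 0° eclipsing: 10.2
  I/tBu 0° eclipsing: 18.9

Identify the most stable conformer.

A (eclipsed): CH2Cl–Et eclipsed, I–tBu eclipsed, H–H eclipsed; 14.5 + 18.9 + 4.4 = 37.8 kJ/mol.
B (eclipsed): CH2Cl–tBu eclipsed, I–H eclipsed, H–Et eclipsed; 20.2 + 7.7 + 7.5 = 35.4 kJ/mol.
C (eclipsed): CH2Cl–H eclipsed, I–Et eclipsed, H–tBu eclipsed; 7.5 + 13.1 + 10.2 = 30.8 kJ/mol.
C has the lowest total (30.8 kJ/mol).

C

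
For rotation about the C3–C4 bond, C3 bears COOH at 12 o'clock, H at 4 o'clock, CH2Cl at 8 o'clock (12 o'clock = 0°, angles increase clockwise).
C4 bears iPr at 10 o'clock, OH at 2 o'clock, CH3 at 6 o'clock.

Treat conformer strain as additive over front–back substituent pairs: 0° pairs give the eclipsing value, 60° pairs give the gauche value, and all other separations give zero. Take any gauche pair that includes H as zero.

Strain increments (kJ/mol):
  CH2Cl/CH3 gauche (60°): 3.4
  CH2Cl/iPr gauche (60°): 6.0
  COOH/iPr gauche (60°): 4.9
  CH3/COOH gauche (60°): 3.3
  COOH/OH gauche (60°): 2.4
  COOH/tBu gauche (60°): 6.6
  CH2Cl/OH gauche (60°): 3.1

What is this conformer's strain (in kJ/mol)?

16.7 kJ/mol

This conformer (staggered): COOH(0°)/iPr(300°) gauche 4.9; COOH(0°)/OH(60°) gauche 2.4; CH2Cl(240°)/iPr(300°) gauche 6.0; CH2Cl(240°)/CH3(180°) gauche 3.4 → 16.7 kJ/mol.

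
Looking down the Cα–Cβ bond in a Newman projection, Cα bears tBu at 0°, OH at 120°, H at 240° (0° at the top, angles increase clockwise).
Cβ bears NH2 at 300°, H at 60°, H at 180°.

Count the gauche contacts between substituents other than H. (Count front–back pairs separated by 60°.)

Non-H gauche pairs: tBu(0°)/NH2(300°) — 1 interaction.

1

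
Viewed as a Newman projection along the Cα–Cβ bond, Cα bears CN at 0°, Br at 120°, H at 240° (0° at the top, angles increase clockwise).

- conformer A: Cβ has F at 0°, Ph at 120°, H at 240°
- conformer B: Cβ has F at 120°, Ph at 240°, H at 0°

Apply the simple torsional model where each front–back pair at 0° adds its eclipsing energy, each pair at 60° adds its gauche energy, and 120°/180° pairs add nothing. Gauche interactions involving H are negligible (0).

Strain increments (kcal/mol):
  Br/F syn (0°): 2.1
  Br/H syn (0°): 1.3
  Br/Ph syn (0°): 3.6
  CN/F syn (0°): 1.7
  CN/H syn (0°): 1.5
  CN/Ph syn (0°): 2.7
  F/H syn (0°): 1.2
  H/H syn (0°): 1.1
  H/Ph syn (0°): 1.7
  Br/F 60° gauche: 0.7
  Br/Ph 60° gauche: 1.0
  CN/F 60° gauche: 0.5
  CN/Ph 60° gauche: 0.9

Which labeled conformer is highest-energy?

A

A is eclipsed. CN at 0° is eclipsed with F at 0° (1.7); Br at 120° is eclipsed with Ph at 120° (3.6); H at 240° is eclipsed with H at 240° (1.1). Total 6.4 kcal/mol.
B is eclipsed. CN at 0° is eclipsed with H at 0° (1.5); Br at 120° is eclipsed with F at 120° (2.1); H at 240° is eclipsed with Ph at 240° (1.7). Total 5.3 kcal/mol.
A has the highest total (6.4 kcal/mol).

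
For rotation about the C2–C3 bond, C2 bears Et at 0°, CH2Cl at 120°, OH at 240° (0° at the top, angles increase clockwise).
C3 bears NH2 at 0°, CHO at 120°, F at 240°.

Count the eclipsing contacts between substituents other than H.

3

Non-H eclipsing pairs: Et(0°)/NH2(0°); CH2Cl(120°)/CHO(120°); OH(240°)/F(240°) — 3 interactions.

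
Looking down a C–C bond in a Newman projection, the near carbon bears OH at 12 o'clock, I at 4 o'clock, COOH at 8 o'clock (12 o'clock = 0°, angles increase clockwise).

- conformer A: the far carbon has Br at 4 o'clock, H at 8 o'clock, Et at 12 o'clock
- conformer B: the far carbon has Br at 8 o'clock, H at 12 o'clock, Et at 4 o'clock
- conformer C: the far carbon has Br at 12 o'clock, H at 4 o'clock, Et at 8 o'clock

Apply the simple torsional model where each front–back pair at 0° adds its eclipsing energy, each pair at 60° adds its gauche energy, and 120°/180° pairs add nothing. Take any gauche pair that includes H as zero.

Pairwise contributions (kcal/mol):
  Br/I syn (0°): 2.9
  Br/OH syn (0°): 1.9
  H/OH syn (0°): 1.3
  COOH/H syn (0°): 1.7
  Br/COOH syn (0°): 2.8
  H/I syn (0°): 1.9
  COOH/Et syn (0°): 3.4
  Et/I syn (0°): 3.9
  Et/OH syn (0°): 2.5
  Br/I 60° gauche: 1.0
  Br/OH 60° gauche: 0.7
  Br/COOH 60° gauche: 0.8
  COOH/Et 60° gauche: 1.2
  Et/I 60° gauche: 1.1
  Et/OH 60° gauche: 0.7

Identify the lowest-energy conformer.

A

A is eclipsed. OH at 0° is eclipsed with Et at 0° (2.5); I at 120° is eclipsed with Br at 120° (2.9); COOH at 240° is eclipsed with H at 240° (1.7). Total 7.1 kcal/mol.
B is eclipsed. OH at 0° is eclipsed with H at 0° (1.3); I at 120° is eclipsed with Et at 120° (3.9); COOH at 240° is eclipsed with Br at 240° (2.8). Total 8.0 kcal/mol.
C is eclipsed. OH at 0° is eclipsed with Br at 0° (1.9); I at 120° is eclipsed with H at 120° (1.9); COOH at 240° is eclipsed with Et at 240° (3.4). Total 7.2 kcal/mol.
A has the lowest total (7.1 kcal/mol).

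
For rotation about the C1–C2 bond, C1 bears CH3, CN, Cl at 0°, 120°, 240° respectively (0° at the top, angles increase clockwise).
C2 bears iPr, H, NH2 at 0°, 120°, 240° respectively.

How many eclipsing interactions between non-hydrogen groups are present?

Non-H eclipsing pairs: CH3(0°)/iPr(0°); Cl(240°)/NH2(240°) — 2 interactions.

2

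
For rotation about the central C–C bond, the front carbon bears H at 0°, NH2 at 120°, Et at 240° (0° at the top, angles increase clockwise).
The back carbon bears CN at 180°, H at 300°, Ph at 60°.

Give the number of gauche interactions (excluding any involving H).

3

Non-H gauche pairs: NH2(120°)/CN(180°); NH2(120°)/Ph(60°); Et(240°)/CN(180°) — 3 interactions.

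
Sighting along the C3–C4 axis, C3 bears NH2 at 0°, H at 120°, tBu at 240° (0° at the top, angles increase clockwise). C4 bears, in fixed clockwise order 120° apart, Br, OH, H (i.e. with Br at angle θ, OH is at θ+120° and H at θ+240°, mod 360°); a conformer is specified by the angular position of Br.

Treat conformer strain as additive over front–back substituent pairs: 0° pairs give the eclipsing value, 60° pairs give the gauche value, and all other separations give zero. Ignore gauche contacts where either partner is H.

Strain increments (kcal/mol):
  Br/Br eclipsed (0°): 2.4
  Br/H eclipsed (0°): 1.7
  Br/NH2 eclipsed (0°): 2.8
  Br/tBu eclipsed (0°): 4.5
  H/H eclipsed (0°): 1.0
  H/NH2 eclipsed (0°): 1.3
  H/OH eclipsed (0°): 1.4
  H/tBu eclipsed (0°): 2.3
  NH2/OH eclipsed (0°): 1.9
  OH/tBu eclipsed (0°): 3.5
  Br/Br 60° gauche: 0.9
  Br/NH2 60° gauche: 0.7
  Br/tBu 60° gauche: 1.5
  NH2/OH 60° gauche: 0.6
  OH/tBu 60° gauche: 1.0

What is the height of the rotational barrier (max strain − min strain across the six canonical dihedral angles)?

Br at 0° (eclipsed): NH2–Br eclipsed, H–OH eclipsed, tBu–H eclipsed; 2.8 + 1.4 + 2.3 = 6.5 kcal/mol.
Br at 60° (staggered): NH2–Br gauche, tBu–OH gauche; 0.7 + 1.0 = 1.7 kcal/mol.
Br at 120° (eclipsed): NH2–H eclipsed, H–Br eclipsed, tBu–OH eclipsed; 1.3 + 1.7 + 3.5 = 6.5 kcal/mol.
Br at 180° (staggered): NH2–OH gauche, tBu–Br gauche, tBu–OH gauche; 0.6 + 1.5 + 1.0 = 3.1 kcal/mol.
Br at 240° (eclipsed): NH2–OH eclipsed, H–H eclipsed, tBu–Br eclipsed; 1.9 + 1.0 + 4.5 = 7.4 kcal/mol.
Br at 300° (staggered): NH2–Br gauche, NH2–OH gauche, tBu–Br gauche; 0.7 + 0.6 + 1.5 = 2.8 kcal/mol.
Max at 240° (7.4 kcal/mol), min at 60° (1.7 kcal/mol); barrier = 5.7 kcal/mol.

5.7 kcal/mol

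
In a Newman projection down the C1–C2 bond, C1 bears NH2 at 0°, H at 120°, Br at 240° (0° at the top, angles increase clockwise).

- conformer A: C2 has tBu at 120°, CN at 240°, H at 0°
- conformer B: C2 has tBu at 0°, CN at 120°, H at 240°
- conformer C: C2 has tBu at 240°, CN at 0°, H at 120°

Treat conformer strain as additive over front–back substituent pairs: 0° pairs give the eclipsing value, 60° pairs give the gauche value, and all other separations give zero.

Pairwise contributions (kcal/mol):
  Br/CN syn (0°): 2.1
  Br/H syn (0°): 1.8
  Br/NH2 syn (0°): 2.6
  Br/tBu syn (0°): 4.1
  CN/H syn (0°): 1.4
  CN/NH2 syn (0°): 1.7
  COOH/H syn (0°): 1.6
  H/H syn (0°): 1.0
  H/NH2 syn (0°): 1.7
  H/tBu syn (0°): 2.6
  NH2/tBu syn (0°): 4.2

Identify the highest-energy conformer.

A (eclipsed): NH2–H eclipsed, H–tBu eclipsed, Br–CN eclipsed; 1.7 + 2.6 + 2.1 = 6.4 kcal/mol.
B (eclipsed): NH2–tBu eclipsed, H–CN eclipsed, Br–H eclipsed; 4.2 + 1.4 + 1.8 = 7.4 kcal/mol.
C (eclipsed): NH2–CN eclipsed, H–H eclipsed, Br–tBu eclipsed; 1.7 + 1.0 + 4.1 = 6.8 kcal/mol.
B has the highest total (7.4 kcal/mol).

B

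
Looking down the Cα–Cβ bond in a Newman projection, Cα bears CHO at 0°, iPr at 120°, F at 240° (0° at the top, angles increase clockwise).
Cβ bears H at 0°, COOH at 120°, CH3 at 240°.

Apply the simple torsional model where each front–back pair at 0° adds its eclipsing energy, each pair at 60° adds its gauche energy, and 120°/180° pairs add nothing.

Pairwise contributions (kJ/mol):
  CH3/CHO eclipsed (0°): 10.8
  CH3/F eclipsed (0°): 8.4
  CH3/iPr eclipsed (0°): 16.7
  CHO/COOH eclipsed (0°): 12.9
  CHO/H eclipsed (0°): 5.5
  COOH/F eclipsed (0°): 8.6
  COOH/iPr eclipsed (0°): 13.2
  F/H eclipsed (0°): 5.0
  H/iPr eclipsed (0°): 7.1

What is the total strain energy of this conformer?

27.1 kJ/mol

This conformer (eclipsed): CHO–H eclipsed, iPr–COOH eclipsed, F–CH3 eclipsed; 5.5 + 13.2 + 8.4 = 27.1 kJ/mol.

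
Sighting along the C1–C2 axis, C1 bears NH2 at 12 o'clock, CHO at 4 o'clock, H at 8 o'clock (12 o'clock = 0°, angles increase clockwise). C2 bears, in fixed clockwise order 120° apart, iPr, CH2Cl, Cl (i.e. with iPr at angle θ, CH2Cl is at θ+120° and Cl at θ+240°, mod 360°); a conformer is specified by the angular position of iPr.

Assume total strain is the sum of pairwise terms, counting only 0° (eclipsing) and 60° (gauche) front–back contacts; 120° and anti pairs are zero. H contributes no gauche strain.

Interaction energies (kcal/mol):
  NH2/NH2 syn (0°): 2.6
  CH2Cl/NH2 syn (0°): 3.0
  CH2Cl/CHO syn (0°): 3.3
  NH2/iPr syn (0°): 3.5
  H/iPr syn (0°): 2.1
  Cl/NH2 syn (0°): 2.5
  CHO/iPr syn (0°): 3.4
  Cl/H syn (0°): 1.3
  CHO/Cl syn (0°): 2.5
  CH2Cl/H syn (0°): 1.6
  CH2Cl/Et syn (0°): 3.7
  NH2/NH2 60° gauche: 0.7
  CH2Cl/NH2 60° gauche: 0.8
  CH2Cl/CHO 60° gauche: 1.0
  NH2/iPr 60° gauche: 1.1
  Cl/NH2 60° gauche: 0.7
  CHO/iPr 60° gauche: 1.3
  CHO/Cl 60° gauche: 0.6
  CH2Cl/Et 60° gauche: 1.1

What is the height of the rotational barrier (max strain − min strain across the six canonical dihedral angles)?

iPr at 0° (eclipsed): NH2–iPr eclipsed, CHO–CH2Cl eclipsed, H–Cl eclipsed; 3.5 + 3.3 + 1.3 = 8.1 kcal/mol.
iPr at 60° (staggered): NH2–iPr gauche, NH2–Cl gauche, CHO–iPr gauche, CHO–CH2Cl gauche; 1.1 + 0.7 + 1.3 + 1.0 = 4.1 kcal/mol.
iPr at 120° (eclipsed): NH2–Cl eclipsed, CHO–iPr eclipsed, H–CH2Cl eclipsed; 2.5 + 3.4 + 1.6 = 7.5 kcal/mol.
iPr at 180° (staggered): NH2–CH2Cl gauche, NH2–Cl gauche, CHO–iPr gauche, CHO–Cl gauche; 0.8 + 0.7 + 1.3 + 0.6 = 3.4 kcal/mol.
iPr at 240° (eclipsed): NH2–CH2Cl eclipsed, CHO–Cl eclipsed, H–iPr eclipsed; 3.0 + 2.5 + 2.1 = 7.6 kcal/mol.
iPr at 300° (staggered): NH2–iPr gauche, NH2–CH2Cl gauche, CHO–CH2Cl gauche, CHO–Cl gauche; 1.1 + 0.8 + 1.0 + 0.6 = 3.5 kcal/mol.
Max at 0° (8.1 kcal/mol), min at 180° (3.4 kcal/mol); barrier = 4.7 kcal/mol.

4.7 kcal/mol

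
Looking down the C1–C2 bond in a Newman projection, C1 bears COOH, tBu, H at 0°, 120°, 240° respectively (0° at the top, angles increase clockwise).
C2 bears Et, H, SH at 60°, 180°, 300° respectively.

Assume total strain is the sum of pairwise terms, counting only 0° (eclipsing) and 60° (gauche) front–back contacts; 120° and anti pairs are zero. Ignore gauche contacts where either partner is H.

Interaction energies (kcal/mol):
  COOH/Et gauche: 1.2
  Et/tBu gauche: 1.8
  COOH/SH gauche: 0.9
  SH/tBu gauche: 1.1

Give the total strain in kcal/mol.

3.9 kcal/mol

This conformer (staggered): COOH(0°)/Et(60°) gauche 1.2; COOH(0°)/SH(300°) gauche 0.9; tBu(120°)/Et(60°) gauche 1.8 → 3.9 kcal/mol.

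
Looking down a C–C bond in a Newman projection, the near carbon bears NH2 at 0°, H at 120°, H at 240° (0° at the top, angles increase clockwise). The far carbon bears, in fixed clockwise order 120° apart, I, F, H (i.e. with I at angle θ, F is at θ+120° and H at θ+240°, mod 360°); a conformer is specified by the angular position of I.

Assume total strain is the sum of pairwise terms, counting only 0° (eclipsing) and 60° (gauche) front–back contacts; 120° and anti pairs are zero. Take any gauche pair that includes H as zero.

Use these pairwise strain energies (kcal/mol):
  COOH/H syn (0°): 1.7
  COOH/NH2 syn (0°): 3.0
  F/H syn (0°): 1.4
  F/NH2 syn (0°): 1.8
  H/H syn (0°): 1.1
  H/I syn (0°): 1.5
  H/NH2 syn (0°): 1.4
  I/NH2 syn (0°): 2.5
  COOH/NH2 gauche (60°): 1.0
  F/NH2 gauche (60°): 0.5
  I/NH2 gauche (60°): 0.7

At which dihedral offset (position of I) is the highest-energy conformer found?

0°

I at 0° (eclipsed): NH2(0°)/I(0°) eclipsed 2.5; H(120°)/F(120°) eclipsed 1.4; H(240°)/H(240°) eclipsed 1.1 → 5.0 kcal/mol.
I at 60° (staggered): NH2(0°)/I(60°) gauche 0.7 → 0.7 kcal/mol.
I at 120° (eclipsed): NH2(0°)/H(0°) eclipsed 1.4; H(120°)/I(120°) eclipsed 1.5; H(240°)/F(240°) eclipsed 1.4 → 4.3 kcal/mol.
I at 180° (staggered): NH2(0°)/F(300°) gauche 0.5 → 0.5 kcal/mol.
I at 240° (eclipsed): NH2(0°)/F(0°) eclipsed 1.8; H(120°)/H(120°) eclipsed 1.1; H(240°)/I(240°) eclipsed 1.5 → 4.4 kcal/mol.
I at 300° (staggered): NH2(0°)/I(300°) gauche 0.7; NH2(0°)/F(60°) gauche 0.5 → 1.2 kcal/mol.
The maximum (5.0 kcal/mol) occurs with I at 0°.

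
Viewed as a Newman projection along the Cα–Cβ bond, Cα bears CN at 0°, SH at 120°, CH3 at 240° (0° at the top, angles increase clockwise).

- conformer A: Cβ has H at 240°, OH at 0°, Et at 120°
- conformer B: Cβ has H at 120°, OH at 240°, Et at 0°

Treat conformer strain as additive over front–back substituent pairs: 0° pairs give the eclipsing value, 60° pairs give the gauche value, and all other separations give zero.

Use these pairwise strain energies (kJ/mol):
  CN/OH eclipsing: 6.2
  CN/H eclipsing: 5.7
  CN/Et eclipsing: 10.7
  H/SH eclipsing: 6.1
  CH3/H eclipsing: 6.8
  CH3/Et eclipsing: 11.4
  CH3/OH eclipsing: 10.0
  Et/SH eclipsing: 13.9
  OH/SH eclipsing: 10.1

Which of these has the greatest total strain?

A

A (eclipsed): CN(0°)/OH(0°) eclipsed 6.2; SH(120°)/Et(120°) eclipsed 13.9; CH3(240°)/H(240°) eclipsed 6.8 → 26.9 kJ/mol.
B (eclipsed): CN(0°)/Et(0°) eclipsed 10.7; SH(120°)/H(120°) eclipsed 6.1; CH3(240°)/OH(240°) eclipsed 10.0 → 26.8 kJ/mol.
A has the highest total (26.9 kJ/mol).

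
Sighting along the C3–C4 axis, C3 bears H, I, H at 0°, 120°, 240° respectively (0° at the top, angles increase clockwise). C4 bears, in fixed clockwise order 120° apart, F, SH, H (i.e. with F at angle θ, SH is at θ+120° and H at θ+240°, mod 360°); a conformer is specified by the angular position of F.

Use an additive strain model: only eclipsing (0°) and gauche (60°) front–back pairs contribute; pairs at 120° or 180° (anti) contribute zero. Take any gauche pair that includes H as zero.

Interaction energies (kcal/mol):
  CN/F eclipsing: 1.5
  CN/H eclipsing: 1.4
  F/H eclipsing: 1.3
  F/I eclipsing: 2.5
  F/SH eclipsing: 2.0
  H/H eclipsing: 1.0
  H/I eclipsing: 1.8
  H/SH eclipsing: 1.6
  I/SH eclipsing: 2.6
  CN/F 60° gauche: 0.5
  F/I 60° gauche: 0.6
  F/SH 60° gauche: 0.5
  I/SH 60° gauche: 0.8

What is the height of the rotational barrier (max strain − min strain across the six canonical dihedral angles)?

F at 0° is eclipsed. H at 0° is eclipsed with F at 0° (1.3); I at 120° is eclipsed with SH at 120° (2.6); H at 240° is eclipsed with H at 240° (1.0). Total 4.9 kcal/mol.
F at 60° is staggered. I at 120° is gauche with F at 60° (0.6); I at 120° is gauche with SH at 180° (0.8). Total 1.4 kcal/mol.
F at 120° is eclipsed. H at 0° is eclipsed with H at 0° (1.0); I at 120° is eclipsed with F at 120° (2.5); H at 240° is eclipsed with SH at 240° (1.6). Total 5.1 kcal/mol.
F at 180° is staggered. I at 120° is gauche with F at 180° (0.6). Total 0.6 kcal/mol.
F at 240° is eclipsed. H at 0° is eclipsed with SH at 0° (1.6); I at 120° is eclipsed with H at 120° (1.8); H at 240° is eclipsed with F at 240° (1.3). Total 4.7 kcal/mol.
F at 300° is staggered. I at 120° is gauche with SH at 60° (0.8). Total 0.8 kcal/mol.
Max at 120° (5.1 kcal/mol), min at 180° (0.6 kcal/mol); barrier = 4.5 kcal/mol.

4.5 kcal/mol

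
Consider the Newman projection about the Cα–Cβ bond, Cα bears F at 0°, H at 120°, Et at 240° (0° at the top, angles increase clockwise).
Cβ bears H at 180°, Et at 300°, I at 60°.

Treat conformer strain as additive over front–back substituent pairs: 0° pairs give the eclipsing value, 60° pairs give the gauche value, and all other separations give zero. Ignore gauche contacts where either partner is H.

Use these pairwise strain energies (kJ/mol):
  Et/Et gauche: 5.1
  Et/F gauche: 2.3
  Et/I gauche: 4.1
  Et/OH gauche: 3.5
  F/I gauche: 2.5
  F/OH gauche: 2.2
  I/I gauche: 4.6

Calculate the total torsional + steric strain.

9.9 kJ/mol

This conformer is staggered. F at 0° is gauche with Et at 300° (2.3); F at 0° is gauche with I at 60° (2.5); Et at 240° is gauche with Et at 300° (5.1). Total 9.9 kJ/mol.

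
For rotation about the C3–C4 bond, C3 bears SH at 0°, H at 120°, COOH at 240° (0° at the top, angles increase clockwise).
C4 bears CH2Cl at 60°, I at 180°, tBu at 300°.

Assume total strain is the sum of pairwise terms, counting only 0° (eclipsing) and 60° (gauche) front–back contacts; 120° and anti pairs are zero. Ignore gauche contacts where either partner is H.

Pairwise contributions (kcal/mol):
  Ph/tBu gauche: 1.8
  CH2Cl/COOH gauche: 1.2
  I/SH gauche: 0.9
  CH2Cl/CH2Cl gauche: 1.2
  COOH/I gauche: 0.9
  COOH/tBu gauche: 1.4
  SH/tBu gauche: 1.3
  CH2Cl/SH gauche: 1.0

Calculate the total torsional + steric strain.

This conformer is staggered. SH at 0° is gauche with CH2Cl at 60° (1.0); SH at 0° is gauche with tBu at 300° (1.3); COOH at 240° is gauche with I at 180° (0.9); COOH at 240° is gauche with tBu at 300° (1.4). Total 4.6 kcal/mol.

4.6 kcal/mol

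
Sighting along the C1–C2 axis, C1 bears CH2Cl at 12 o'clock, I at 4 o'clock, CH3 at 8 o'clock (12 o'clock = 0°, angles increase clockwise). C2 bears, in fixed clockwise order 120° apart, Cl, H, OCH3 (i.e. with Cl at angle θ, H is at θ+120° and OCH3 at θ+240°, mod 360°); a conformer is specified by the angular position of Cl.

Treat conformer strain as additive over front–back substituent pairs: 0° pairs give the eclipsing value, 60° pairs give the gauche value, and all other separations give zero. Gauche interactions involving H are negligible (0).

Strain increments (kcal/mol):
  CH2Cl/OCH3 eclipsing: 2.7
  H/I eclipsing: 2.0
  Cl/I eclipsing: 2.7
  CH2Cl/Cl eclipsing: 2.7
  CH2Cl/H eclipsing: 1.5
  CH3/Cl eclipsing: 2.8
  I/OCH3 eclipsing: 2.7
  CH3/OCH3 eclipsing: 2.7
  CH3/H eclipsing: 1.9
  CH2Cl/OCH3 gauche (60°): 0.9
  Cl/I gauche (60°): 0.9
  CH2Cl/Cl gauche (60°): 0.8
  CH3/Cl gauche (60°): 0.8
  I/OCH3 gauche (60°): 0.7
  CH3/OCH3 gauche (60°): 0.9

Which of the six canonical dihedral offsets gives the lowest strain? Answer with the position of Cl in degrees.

Cl at 0° (eclipsed): CH2Cl–Cl eclipsed, I–H eclipsed, CH3–OCH3 eclipsed; 2.7 + 2.0 + 2.7 = 7.4 kcal/mol.
Cl at 60° (staggered): CH2Cl–Cl gauche, CH2Cl–OCH3 gauche, I–Cl gauche, CH3–OCH3 gauche; 0.8 + 0.9 + 0.9 + 0.9 = 3.5 kcal/mol.
Cl at 120° (eclipsed): CH2Cl–OCH3 eclipsed, I–Cl eclipsed, CH3–H eclipsed; 2.7 + 2.7 + 1.9 = 7.3 kcal/mol.
Cl at 180° (staggered): CH2Cl–OCH3 gauche, I–Cl gauche, I–OCH3 gauche, CH3–Cl gauche; 0.9 + 0.9 + 0.7 + 0.8 = 3.3 kcal/mol.
Cl at 240° (eclipsed): CH2Cl–H eclipsed, I–OCH3 eclipsed, CH3–Cl eclipsed; 1.5 + 2.7 + 2.8 = 7.0 kcal/mol.
Cl at 300° (staggered): CH2Cl–Cl gauche, I–OCH3 gauche, CH3–Cl gauche, CH3–OCH3 gauche; 0.8 + 0.7 + 0.8 + 0.9 = 3.2 kcal/mol.
The minimum (3.2 kcal/mol) occurs with Cl at 300°.

300°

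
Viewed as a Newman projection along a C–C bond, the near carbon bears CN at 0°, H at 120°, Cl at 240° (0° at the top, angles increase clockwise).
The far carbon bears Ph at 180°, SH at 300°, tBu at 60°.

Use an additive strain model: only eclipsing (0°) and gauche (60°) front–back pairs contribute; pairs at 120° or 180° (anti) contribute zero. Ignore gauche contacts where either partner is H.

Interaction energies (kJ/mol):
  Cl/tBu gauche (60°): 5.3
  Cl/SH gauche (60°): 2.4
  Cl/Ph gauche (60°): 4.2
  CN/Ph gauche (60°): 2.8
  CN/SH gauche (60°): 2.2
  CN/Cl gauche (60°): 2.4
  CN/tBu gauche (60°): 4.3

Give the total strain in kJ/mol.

This conformer is staggered. CN at 0° is gauche with SH at 300° (2.2); CN at 0° is gauche with tBu at 60° (4.3); Cl at 240° is gauche with Ph at 180° (4.2); Cl at 240° is gauche with SH at 300° (2.4). Total 13.1 kJ/mol.

13.1 kJ/mol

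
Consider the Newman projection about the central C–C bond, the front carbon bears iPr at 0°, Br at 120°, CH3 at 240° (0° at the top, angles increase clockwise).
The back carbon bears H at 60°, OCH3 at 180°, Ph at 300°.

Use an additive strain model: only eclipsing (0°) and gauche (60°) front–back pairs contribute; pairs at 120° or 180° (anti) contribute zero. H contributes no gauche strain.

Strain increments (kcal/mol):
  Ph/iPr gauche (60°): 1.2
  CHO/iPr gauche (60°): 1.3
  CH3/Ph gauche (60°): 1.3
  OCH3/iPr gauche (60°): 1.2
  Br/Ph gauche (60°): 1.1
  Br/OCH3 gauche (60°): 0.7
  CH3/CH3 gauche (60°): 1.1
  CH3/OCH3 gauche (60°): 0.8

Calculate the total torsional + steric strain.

This conformer (staggered): iPr(0°)/Ph(300°) gauche 1.2; Br(120°)/OCH3(180°) gauche 0.7; CH3(240°)/OCH3(180°) gauche 0.8; CH3(240°)/Ph(300°) gauche 1.3 → 4.0 kcal/mol.

4.0 kcal/mol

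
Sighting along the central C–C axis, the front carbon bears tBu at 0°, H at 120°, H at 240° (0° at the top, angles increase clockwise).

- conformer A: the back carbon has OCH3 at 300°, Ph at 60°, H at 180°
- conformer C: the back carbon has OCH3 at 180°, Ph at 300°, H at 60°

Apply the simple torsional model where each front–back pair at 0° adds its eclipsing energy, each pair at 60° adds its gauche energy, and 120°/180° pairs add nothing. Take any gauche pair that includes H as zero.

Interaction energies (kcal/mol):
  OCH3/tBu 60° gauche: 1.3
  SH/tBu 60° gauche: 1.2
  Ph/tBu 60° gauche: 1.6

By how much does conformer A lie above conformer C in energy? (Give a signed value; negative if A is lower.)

+1.3 kcal/mol

A (staggered): tBu(0°)/OCH3(300°) gauche 1.3; tBu(0°)/Ph(60°) gauche 1.6 → 2.9 kcal/mol.
C (staggered): tBu(0°)/Ph(300°) gauche 1.6 → 1.6 kcal/mol.
E(A) − E(C) = 2.9 − 1.6 = +1.3 kcal/mol.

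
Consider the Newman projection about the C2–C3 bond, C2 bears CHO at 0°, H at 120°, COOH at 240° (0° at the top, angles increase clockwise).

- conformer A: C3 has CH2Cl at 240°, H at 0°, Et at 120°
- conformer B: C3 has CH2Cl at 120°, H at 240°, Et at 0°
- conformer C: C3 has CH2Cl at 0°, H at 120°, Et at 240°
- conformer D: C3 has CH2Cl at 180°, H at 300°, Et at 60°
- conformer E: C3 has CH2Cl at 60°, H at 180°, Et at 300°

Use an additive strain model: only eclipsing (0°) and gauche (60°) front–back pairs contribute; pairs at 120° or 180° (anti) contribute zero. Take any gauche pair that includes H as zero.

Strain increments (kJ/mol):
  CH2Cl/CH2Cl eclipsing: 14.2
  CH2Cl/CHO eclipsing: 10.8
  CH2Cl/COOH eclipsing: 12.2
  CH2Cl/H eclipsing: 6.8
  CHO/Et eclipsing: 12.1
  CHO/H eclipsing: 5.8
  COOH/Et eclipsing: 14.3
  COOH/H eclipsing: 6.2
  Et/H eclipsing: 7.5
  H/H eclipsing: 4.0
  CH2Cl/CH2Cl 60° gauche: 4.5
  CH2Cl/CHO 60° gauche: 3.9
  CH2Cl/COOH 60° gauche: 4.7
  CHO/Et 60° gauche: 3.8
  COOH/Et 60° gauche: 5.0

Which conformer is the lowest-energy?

A (eclipsed): CHO(0°)/H(0°) eclipsed 5.8; H(120°)/Et(120°) eclipsed 7.5; COOH(240°)/CH2Cl(240°) eclipsed 12.2 → 25.5 kJ/mol.
B (eclipsed): CHO(0°)/Et(0°) eclipsed 12.1; H(120°)/CH2Cl(120°) eclipsed 6.8; COOH(240°)/H(240°) eclipsed 6.2 → 25.1 kJ/mol.
C (eclipsed): CHO(0°)/CH2Cl(0°) eclipsed 10.8; H(120°)/H(120°) eclipsed 4.0; COOH(240°)/Et(240°) eclipsed 14.3 → 29.1 kJ/mol.
D (staggered): CHO(0°)/Et(60°) gauche 3.8; COOH(240°)/CH2Cl(180°) gauche 4.7 → 8.5 kJ/mol.
E (staggered): CHO(0°)/CH2Cl(60°) gauche 3.9; CHO(0°)/Et(300°) gauche 3.8; COOH(240°)/Et(300°) gauche 5.0 → 12.7 kJ/mol.
D has the lowest total (8.5 kJ/mol).

D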